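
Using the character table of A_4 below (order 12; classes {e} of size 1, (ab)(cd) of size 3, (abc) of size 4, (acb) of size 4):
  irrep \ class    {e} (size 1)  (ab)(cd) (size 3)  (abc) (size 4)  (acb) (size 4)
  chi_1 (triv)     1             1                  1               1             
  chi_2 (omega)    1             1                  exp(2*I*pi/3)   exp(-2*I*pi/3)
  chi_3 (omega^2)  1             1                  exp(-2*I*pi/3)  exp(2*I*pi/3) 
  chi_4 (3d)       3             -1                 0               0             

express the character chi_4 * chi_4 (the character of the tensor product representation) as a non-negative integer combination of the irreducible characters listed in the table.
chi_4 tensor chi_4 = chi_1 + chi_2 + chi_3 + 2*chi_4 (all other irreducibles have multiplicity 0).

Justification: The character of a tensor product is the pointwise product (chi_4 * chi_4)(C) = chi_4(C) * chi_4(C):
  {e}: (3)*(3), (ab)(cd): (-1)*(-1), (abc): (0)*(0), (acb): (0)*(0)
so (chi_4 * chi_4) takes values
  {e} -> 9, (ab)(cd) -> 1, (abc) -> 0, (acb) -> 0.
Now take the inner product of this character with each irreducible chi from the table, <chi_4*chi_4, chi> = (1/12) sum_C |C| (chi_4*chi_4)(C) conj(chi(C)):
  <chi_4*chi_4, chi_1> = (1/12)[1*(9)*conj(1) + 3*(1)*conj(1) + 4*(0)*conj(1) + 4*(0)*conj(1)]
      = (1/12)[(9) + (3) + (0) + (0)] = 12/12 = 1
  <chi_4*chi_4, chi_2> = (1/12)[1*(9)*conj(1) + 3*(1)*conj(1) + 4*(0)*conj(exp(2*I*pi/3)) + 4*(0)*conj(exp(-2*I*pi/3))]
      = (1/12)[(9) + (3) + (0) + (0)] = 12/12 = 1
  <chi_4*chi_4, chi_3> = (1/12)[1*(9)*conj(1) + 3*(1)*conj(1) + 4*(0)*conj(exp(-2*I*pi/3)) + 4*(0)*conj(exp(2*I*pi/3))]
      = (1/12)[(9) + (3) + (0) + (0)] = 12/12 = 1
  <chi_4*chi_4, chi_4> = (1/12)[1*(9)*conj(3) + 3*(1)*conj(-1) + 4*(0)*conj(0) + 4*(0)*conj(0)]
      = (1/12)[(27) + (-3) + (0) + (0)] = 24/12 = 2
(Exp terms are combined using exp(i*s)*conj(exp(i*t)) = exp(i*(s-t)), and sums of them are collapsed using the identity that for every m > 1 the m distinct m-th roots of unity sum to 0, e.g. 1 + exp(2*I*pi/3) + exp(-2*I*pi/3) = 0.)
Hence the multiplicities are chi_1: 1, chi_2: 1, chi_3: 1, chi_4: 2. Dimension check: dim(chi_4)*dim(chi_4) = 3*3 = 9 and sum (mult * dim) = 1*1 + 1*1 + 1*1 + 2*3 = 9.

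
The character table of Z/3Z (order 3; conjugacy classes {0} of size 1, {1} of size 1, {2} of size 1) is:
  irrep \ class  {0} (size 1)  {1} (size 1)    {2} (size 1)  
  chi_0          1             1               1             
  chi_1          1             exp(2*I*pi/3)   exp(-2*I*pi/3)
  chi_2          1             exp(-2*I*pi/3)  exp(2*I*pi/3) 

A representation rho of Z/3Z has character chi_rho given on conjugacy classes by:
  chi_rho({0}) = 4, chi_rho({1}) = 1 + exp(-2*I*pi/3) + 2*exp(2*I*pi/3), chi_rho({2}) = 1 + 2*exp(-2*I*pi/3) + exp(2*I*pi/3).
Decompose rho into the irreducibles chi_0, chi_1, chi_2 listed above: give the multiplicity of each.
Multiplicities: chi_0: 1, chi_1: 2, chi_2: 1.

Argument: Use <chi_rho, chi> = (1/|G|) sum_C |C| * chi_rho(C) * conj(chi(C)) with |G| = 3 for each irreducible chi in the table:
  <chi_rho, chi_0> = (1/3)[1*(4)*conj(1) + 1*(1 + exp(-2*I*pi/3) + 2*exp(2*I*pi/3))*conj(1) + 1*(1 + 2*exp(-2*I*pi/3) + exp(2*I*pi/3))*conj(1)]
      = (1/3)[(4) + (1 + exp(-2*I*pi/3) + 2*exp(2*I*pi/3)) + (1 + 2*exp(-2*I*pi/3) + exp(2*I*pi/3))] = 3/3 = 1
  <chi_rho, chi_1> = (1/3)[1*(4)*conj(1) + 1*(1 + exp(-2*I*pi/3) + 2*exp(2*I*pi/3))*conj(exp(2*I*pi/3)) + 1*(1 + 2*exp(-2*I*pi/3) + exp(2*I*pi/3))*conj(exp(-2*I*pi/3))]
      = (1/3)[(4) + (1) + (1)] = 6/3 = 2
  <chi_rho, chi_2> = (1/3)[1*(4)*conj(1) + 1*(1 + exp(-2*I*pi/3) + 2*exp(2*I*pi/3))*conj(exp(-2*I*pi/3)) + 1*(1 + 2*exp(-2*I*pi/3) + exp(2*I*pi/3))*conj(exp(2*I*pi/3))]
      = (1/3)[(4) + (1 + 2*exp(-2*I*pi/3) + exp(2*I*pi/3)) + (1 + exp(-2*I*pi/3) + 2*exp(2*I*pi/3))] = 3/3 = 1
(Exp terms are combined using exp(i*s)*conj(exp(i*t)) = exp(i*(s-t)), and sums of them are collapsed using the identity that for every m > 1 the m distinct m-th roots of unity sum to 0, e.g. 1 + exp(2*I*pi/3) + exp(-2*I*pi/3) = 0.)
Dimension check: dim(rho) = sum (mult * dim) = 1*1 + 2*1 + 1*1 = 4 = chi_rho(e) = 4.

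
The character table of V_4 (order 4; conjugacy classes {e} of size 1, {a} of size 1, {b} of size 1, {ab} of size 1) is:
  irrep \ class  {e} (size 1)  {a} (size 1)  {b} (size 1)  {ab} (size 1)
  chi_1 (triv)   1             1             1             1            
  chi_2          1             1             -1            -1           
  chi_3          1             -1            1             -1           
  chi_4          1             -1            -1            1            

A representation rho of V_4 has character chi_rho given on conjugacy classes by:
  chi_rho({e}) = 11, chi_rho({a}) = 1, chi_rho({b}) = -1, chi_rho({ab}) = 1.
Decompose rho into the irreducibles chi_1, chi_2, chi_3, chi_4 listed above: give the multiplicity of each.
Multiplicities: chi_1: 3, chi_2: 3, chi_3: 2, chi_4: 3.

Details: Use <chi_rho, chi> = (1/|G|) sum_C |C| * chi_rho(C) * conj(chi(C)) with |G| = 4 for each irreducible chi in the table:
  <chi_rho, chi_1> = (1/4)[1*(11)*conj(1) + 1*(1)*conj(1) + 1*(-1)*conj(1) + 1*(1)*conj(1)]
      = (1/4)[(11) + (1) + (-1) + (1)] = 12/4 = 3
  <chi_rho, chi_2> = (1/4)[1*(11)*conj(1) + 1*(1)*conj(1) + 1*(-1)*conj(-1) + 1*(1)*conj(-1)]
      = (1/4)[(11) + (1) + (1) + (-1)] = 12/4 = 3
  <chi_rho, chi_3> = (1/4)[1*(11)*conj(1) + 1*(1)*conj(-1) + 1*(-1)*conj(1) + 1*(1)*conj(-1)]
      = (1/4)[(11) + (-1) + (-1) + (-1)] = 8/4 = 2
  <chi_rho, chi_4> = (1/4)[1*(11)*conj(1) + 1*(1)*conj(-1) + 1*(-1)*conj(-1) + 1*(1)*conj(1)]
      = (1/4)[(11) + (-1) + (1) + (1)] = 12/4 = 3
Dimension check: dim(rho) = sum (mult * dim) = 3*1 + 3*1 + 2*1 + 3*1 = 11 = chi_rho(e) = 11.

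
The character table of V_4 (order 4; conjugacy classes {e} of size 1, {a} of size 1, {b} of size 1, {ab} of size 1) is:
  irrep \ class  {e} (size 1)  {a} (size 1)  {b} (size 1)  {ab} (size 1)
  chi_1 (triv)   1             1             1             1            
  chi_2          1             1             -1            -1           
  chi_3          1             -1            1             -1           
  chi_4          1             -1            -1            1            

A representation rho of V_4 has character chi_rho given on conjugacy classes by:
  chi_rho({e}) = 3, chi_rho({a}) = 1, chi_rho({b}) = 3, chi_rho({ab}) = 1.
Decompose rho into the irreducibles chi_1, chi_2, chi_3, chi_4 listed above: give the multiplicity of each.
Multiplicities: chi_1: 2, chi_2: 0, chi_3: 1, chi_4: 0.

Working: Use <chi_rho, chi> = (1/|G|) sum_C |C| * chi_rho(C) * conj(chi(C)) with |G| = 4 for each irreducible chi in the table:
  <chi_rho, chi_1> = (1/4)[1*(3)*conj(1) + 1*(1)*conj(1) + 1*(3)*conj(1) + 1*(1)*conj(1)]
      = (1/4)[(3) + (1) + (3) + (1)] = 8/4 = 2
  <chi_rho, chi_2> = (1/4)[1*(3)*conj(1) + 1*(1)*conj(1) + 1*(3)*conj(-1) + 1*(1)*conj(-1)]
      = (1/4)[(3) + (1) + (-3) + (-1)] = 0/4 = 0
  <chi_rho, chi_3> = (1/4)[1*(3)*conj(1) + 1*(1)*conj(-1) + 1*(3)*conj(1) + 1*(1)*conj(-1)]
      = (1/4)[(3) + (-1) + (3) + (-1)] = 4/4 = 1
  <chi_rho, chi_4> = (1/4)[1*(3)*conj(1) + 1*(1)*conj(-1) + 1*(3)*conj(-1) + 1*(1)*conj(1)]
      = (1/4)[(3) + (-1) + (-3) + (1)] = 0/4 = 0
Dimension check: dim(rho) = sum (mult * dim) = 2*1 + 0*1 + 1*1 + 0*1 = 3 = chi_rho(e) = 3.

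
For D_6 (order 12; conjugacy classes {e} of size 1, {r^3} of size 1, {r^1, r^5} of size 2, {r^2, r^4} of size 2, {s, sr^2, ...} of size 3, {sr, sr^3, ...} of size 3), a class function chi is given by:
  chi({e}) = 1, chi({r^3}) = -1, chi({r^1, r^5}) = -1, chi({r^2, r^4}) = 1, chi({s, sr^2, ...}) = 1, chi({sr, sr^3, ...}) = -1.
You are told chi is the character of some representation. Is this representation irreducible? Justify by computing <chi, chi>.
Irreducible: <chi, chi> = 1.

<chi, chi> = (1/|G|) sum_C |C| * |chi(C)|^2 = (1/12)[1*|1|^2 + 1*|-1|^2 + 2*|-1|^2 + 2*|1|^2 + 3*|1|^2 + 3*|-1|^2]
  = (1/12)[(1) + (1) + (2) + (2) + (3) + (3)] = 12/12 = 1.
A character is irreducible iff <chi, chi> = 1, so this representation is irreducible.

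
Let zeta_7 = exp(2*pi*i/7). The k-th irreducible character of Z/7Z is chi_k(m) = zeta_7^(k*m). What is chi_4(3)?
chi_4(3) = zeta_7^12 = exp(-4*I*pi/7)

Reasoning: chi_4(3) = zeta_7^(4*3) = zeta_7^12. Since zeta_7^7 = 1, this equals zeta_7^5 = exp(2*pi*i*5/7) = exp(-4*I*pi/7).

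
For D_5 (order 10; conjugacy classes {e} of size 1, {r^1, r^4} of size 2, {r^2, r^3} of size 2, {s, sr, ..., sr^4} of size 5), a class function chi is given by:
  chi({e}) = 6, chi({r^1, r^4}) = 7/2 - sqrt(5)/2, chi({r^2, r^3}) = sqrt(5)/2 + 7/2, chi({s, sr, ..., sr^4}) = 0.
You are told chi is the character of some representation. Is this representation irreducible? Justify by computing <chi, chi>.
Not irreducible (reducible): <chi, chi> = 9 > 1.

Details: <chi, chi> = (1/|G|) sum_C |C| * |chi(C)|^2 = (1/10)[1*|6|^2 + 2*|7/2 - sqrt(5)/2|^2 + 2*|sqrt(5)/2 + 7/2|^2 + 5*|0|^2]
  = (1/10)[(36) + (27 - 7*sqrt(5)) + (7*sqrt(5) + 27) + (0)] = 90/10 = 9.
A character is irreducible iff <chi, chi> = 1, so this representation is reducible.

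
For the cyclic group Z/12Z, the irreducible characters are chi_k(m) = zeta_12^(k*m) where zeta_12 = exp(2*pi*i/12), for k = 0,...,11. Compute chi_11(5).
chi_11(5) = zeta_12^55 = exp(-5*I*pi/6)

Justification: chi_11(5) = zeta_12^(11*5) = zeta_12^55. Since zeta_12^12 = 1, this equals zeta_12^7 = exp(2*pi*i*7/12) = exp(-5*I*pi/6).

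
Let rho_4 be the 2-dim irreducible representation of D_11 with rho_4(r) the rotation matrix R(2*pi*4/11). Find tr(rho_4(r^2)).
chi_{rho_4}(r^2) = 2*cos(2*pi*4*2/11) = -2*cos(5*pi/11)

Reasoning: rho_4(r^2) is rotation by angle 2*pi*4*2/11, whose trace is 2*cos(2*pi*4*2/11) = -2*cos(5*pi/11).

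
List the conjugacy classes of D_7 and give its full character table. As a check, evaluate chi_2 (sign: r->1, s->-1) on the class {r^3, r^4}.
Conjugacy classes: {e} of size 1, {r^1, r^6} of size 2, {r^2, r^5} of size 2, {r^3, r^4} of size 2, {s, sr, ..., sr^6} of size 7.
Character table:
  irrep \ class              {e} (size 1)  {r^1, r^6} (size 2)  {r^2, r^5} (size 2)  {r^3, r^4} (size 2)  {s, sr, ..., sr^6} (size 7)
  chi_1 (triv)               1             1                    1                    1                    1                          
  chi_2 (sign: r->1, s->-1)  1             1                    1                    1                    -1                         
  chi_3 (2d, j=1)            2             2*cos(2*pi/7)        -2*cos(3*pi/7)       -2*cos(pi/7)         0                          
  chi_4 (2d, j=2)            2             -2*cos(3*pi/7)       -2*cos(pi/7)         2*cos(2*pi/7)        0                          
  chi_5 (2d, j=3)            2             -2*cos(pi/7)         2*cos(2*pi/7)        -2*cos(3*pi/7)       0                          

Spot check: chi_2 (sign: r->1, s->-1) on {r^3, r^4} = 1.

D_7 has order 2*7 = 14 with 5 conjugacy classes, hence 5 irreducibles. Sum of squared dims 1 + 1 + 4 + 4 + 4 = 14 = |G|. Linear characters come from the abelianisation; the 2-dimensional irreps have character r^k -> 2*cos(2*pi*j*k/7), reflections -> 0.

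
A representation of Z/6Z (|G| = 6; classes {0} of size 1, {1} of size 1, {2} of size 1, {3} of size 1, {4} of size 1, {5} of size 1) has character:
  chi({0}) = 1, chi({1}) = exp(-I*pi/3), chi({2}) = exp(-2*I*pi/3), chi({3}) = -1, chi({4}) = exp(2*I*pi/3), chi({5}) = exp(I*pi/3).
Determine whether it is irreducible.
Irreducible: <chi, chi> = 1.

Justification: <chi, chi> = (1/|G|) sum_C |C| * |chi(C)|^2 = (1/6)[1*|1|^2 + 1*|exp(-I*pi/3)|^2 + 1*|exp(-2*I*pi/3)|^2 + 1*|-1|^2 + 1*|exp(2*I*pi/3)|^2 + 1*|exp(I*pi/3)|^2]
  = (1/6)[(1) + (1) + (1) + (1) + (1) + (1)] = 6/6 = 1.
(Exp terms are combined using exp(i*s)*conj(exp(i*t)) = exp(i*(s-t)), and sums of them are collapsed using the identity that for every m > 1 the m distinct m-th roots of unity sum to 0, e.g. 1 + exp(2*I*pi/3) + exp(-2*I*pi/3) = 0.)
A character is irreducible iff <chi, chi> = 1, so this representation is irreducible.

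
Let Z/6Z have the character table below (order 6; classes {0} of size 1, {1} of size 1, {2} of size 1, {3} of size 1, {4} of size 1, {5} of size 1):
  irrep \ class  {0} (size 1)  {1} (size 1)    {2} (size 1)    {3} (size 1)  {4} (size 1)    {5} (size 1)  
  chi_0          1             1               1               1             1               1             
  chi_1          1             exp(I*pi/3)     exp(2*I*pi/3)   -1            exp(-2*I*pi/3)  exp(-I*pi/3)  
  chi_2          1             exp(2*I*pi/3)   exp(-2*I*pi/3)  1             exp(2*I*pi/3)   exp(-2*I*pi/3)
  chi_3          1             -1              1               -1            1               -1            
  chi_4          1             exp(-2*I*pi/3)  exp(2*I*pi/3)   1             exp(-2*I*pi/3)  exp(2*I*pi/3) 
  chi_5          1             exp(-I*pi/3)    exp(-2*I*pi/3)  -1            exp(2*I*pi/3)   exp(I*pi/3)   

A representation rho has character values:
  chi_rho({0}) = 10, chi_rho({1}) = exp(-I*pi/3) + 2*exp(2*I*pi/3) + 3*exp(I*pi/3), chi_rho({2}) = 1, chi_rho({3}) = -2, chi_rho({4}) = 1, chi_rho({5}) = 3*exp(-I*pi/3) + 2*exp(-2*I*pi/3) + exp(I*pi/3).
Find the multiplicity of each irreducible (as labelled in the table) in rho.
Multiplicities: chi_0: 2, chi_1: 3, chi_2: 2, chi_3: 2, chi_4: 0, chi_5: 1.

Details: Use <chi_rho, chi> = (1/|G|) sum_C |C| * chi_rho(C) * conj(chi(C)) with |G| = 6 for each irreducible chi in the table:
  <chi_rho, chi_0> = (1/6)[1*(10)*conj(1) + 1*(exp(-I*pi/3) + 2*exp(2*I*pi/3) + 3*exp(I*pi/3))*conj(1) + 1*(1)*conj(1) + 1*(-2)*conj(1) + 1*(1)*conj(1) + 1*(3*exp(-I*pi/3) + 2*exp(-2*I*pi/3) + exp(I*pi/3))*conj(1)]
      = (1/6)[(10) + (exp(-I*pi/3) + 2*exp(2*I*pi/3) + 3*exp(I*pi/3)) + (1) + (-2) + (1) + (3*exp(-I*pi/3) + 2*exp(-2*I*pi/3) + exp(I*pi/3))] = 12/6 = 2
  <chi_rho, chi_1> = (1/6)[1*(10)*conj(1) + 1*(exp(-I*pi/3) + 2*exp(2*I*pi/3) + 3*exp(I*pi/3))*conj(exp(I*pi/3)) + 1*(1)*conj(exp(2*I*pi/3)) + 1*(-2)*conj(-1) + 1*(1)*conj(exp(-2*I*pi/3)) + 1*(3*exp(-I*pi/3) + 2*exp(-2*I*pi/3) + exp(I*pi/3))*conj(exp(-I*pi/3))]
      = (1/6)[(10) + (3 + exp(-2*I*pi/3) + 2*exp(I*pi/3)) + (3 + 4*exp(-2*I*pi/3) + 3*exp(2*I*pi/3)) + (2) + (3 + 3*exp(-2*I*pi/3) + 4*exp(2*I*pi/3)) + (3 + 2*exp(-I*pi/3) + exp(2*I*pi/3))] = 18/6 = 3
  <chi_rho, chi_2> = (1/6)[1*(10)*conj(1) + 1*(exp(-I*pi/3) + 2*exp(2*I*pi/3) + 3*exp(I*pi/3))*conj(exp(2*I*pi/3)) + 1*(1)*conj(exp(-2*I*pi/3)) + 1*(-2)*conj(1) + 1*(1)*conj(exp(2*I*pi/3)) + 1*(3*exp(-I*pi/3) + 2*exp(-2*I*pi/3) + exp(I*pi/3))*conj(exp(-2*I*pi/3))]
      = (1/6)[(10) + (1 + 3*exp(-I*pi/3)) + (3 + 3*exp(-2*I*pi/3) + 4*exp(2*I*pi/3)) + (-2) + (3 + 4*exp(-2*I*pi/3) + 3*exp(2*I*pi/3)) + (1 + 3*exp(I*pi/3))] = 12/6 = 2
  <chi_rho, chi_3> = (1/6)[1*(10)*conj(1) + 1*(exp(-I*pi/3) + 2*exp(2*I*pi/3) + 3*exp(I*pi/3))*conj(-1) + 1*(1)*conj(1) + 1*(-2)*conj(-1) + 1*(1)*conj(1) + 1*(3*exp(-I*pi/3) + 2*exp(-2*I*pi/3) + exp(I*pi/3))*conj(-1)]
      = (1/6)[(10) + (-3*exp(I*pi/3) - 2*exp(2*I*pi/3) - exp(-I*pi/3)) + (1) + (2) + (1) + (-exp(I*pi/3) - 2*exp(-2*I*pi/3) - 3*exp(-I*pi/3))] = 12/6 = 2
  <chi_rho, chi_4> = (1/6)[1*(10)*conj(1) + 1*(exp(-I*pi/3) + 2*exp(2*I*pi/3) + 3*exp(I*pi/3))*conj(exp(-2*I*pi/3)) + 1*(1)*conj(exp(2*I*pi/3)) + 1*(-2)*conj(1) + 1*(1)*conj(exp(-2*I*pi/3)) + 1*(3*exp(-I*pi/3) + 2*exp(-2*I*pi/3) + exp(I*pi/3))*conj(exp(2*I*pi/3))]
      = (1/6)[(10) + (-3 + 2*exp(-2*I*pi/3) + exp(I*pi/3)) + (3 + 4*exp(-2*I*pi/3) + 3*exp(2*I*pi/3)) + (-2) + (3 + 3*exp(-2*I*pi/3) + 4*exp(2*I*pi/3)) + (-3 + exp(-I*pi/3) + 2*exp(2*I*pi/3))] = 0/6 = 0
  <chi_rho, chi_5> = (1/6)[1*(10)*conj(1) + 1*(exp(-I*pi/3) + 2*exp(2*I*pi/3) + 3*exp(I*pi/3))*conj(exp(-I*pi/3)) + 1*(1)*conj(exp(-2*I*pi/3)) + 1*(-2)*conj(-1) + 1*(1)*conj(exp(2*I*pi/3)) + 1*(3*exp(-I*pi/3) + 2*exp(-2*I*pi/3) + exp(I*pi/3))*conj(exp(I*pi/3))]
      = (1/6)[(10) + (-1 + 3*exp(2*I*pi/3)) + (3 + 3*exp(-2*I*pi/3) + 4*exp(2*I*pi/3)) + (2) + (3 + 4*exp(-2*I*pi/3) + 3*exp(2*I*pi/3)) + (-1 + 3*exp(-2*I*pi/3))] = 6/6 = 1
(Exp terms are combined using exp(i*s)*conj(exp(i*t)) = exp(i*(s-t)), and sums of them are collapsed using the identity that for every m > 1 the m distinct m-th roots of unity sum to 0, e.g. 1 + exp(2*I*pi/3) + exp(-2*I*pi/3) = 0.)
Dimension check: dim(rho) = sum (mult * dim) = 2*1 + 3*1 + 2*1 + 2*1 + 0*1 + 1*1 = 10 = chi_rho(e) = 10.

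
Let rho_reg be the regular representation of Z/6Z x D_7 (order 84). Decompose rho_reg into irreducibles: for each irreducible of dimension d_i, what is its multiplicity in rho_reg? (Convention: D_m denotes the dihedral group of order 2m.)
Each irreducible V_i of dimension d_i appears with multiplicity d_i, i.e. rho_reg = (direct sum over all irreducibles V_i) d_i V_i. The irreducible dimensions for Z/6Z x D_7 are 1, 1, 1, 1, 1, 1, 1, 1, 1, 1, 1, 1, 2, 2, 2, 2, 2, 2, 2, 2, 2, 2, 2, 2, 2, 2, 2, 2, 2, 2: 12 irreducibles of dimension 1, each with multiplicity 1; 18 irreducibles of dimension 2, each with multiplicity 2. Total dimension 12*1*1 + 18*2*2 = 84 = |G|.

Working: General theorem: in the regular representation of a finite group G, each irreducible appears with multiplicity equal to its dimension. Check: dim(rho_reg) = sum d_i^2 = 1 + 1 + 1 + 1 + 1 + 1 + 1 + 1 + 1 + 1 + 1 + 1 + 4 + 4 + 4 + 4 + 4 + 4 + 4 + 4 + 4 + 4 + 4 + 4 + 4 + 4 + 4 + 4 + 4 + 4 = 84 = |G|.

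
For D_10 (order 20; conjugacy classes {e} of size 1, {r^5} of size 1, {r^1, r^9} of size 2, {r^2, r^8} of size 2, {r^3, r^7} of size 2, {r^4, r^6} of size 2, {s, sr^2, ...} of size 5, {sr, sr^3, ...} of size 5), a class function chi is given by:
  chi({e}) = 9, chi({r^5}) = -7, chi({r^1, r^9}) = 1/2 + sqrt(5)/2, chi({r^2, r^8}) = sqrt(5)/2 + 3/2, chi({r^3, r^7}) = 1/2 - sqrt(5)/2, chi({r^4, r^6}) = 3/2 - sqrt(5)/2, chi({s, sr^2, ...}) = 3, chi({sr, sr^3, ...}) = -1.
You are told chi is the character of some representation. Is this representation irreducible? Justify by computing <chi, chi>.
Not irreducible (reducible): <chi, chi> = 10 > 1.

Explanation: <chi, chi> = (1/|G|) sum_C |C| * |chi(C)|^2 = (1/20)[1*|9|^2 + 1*|-7|^2 + 2*|1/2 + sqrt(5)/2|^2 + 2*|sqrt(5)/2 + 3/2|^2 + 2*|1/2 - sqrt(5)/2|^2 + 2*|3/2 - sqrt(5)/2|^2 + 5*|3|^2 + 5*|-1|^2]
  = (1/20)[(81) + (49) + (sqrt(5) + 3) + (3*sqrt(5) + 7) + (3 - sqrt(5)) + (7 - 3*sqrt(5)) + (45) + (5)] = 200/20 = 10.
A character is irreducible iff <chi, chi> = 1, so this representation is reducible.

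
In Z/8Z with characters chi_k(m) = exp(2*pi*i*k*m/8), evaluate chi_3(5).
chi_3(5) = zeta_8^15 = exp(-I*pi/4)

Why: chi_3(5) = zeta_8^(3*5) = zeta_8^15. Since zeta_8^8 = 1, this equals zeta_8^7 = exp(2*pi*i*7/8) = exp(-I*pi/4).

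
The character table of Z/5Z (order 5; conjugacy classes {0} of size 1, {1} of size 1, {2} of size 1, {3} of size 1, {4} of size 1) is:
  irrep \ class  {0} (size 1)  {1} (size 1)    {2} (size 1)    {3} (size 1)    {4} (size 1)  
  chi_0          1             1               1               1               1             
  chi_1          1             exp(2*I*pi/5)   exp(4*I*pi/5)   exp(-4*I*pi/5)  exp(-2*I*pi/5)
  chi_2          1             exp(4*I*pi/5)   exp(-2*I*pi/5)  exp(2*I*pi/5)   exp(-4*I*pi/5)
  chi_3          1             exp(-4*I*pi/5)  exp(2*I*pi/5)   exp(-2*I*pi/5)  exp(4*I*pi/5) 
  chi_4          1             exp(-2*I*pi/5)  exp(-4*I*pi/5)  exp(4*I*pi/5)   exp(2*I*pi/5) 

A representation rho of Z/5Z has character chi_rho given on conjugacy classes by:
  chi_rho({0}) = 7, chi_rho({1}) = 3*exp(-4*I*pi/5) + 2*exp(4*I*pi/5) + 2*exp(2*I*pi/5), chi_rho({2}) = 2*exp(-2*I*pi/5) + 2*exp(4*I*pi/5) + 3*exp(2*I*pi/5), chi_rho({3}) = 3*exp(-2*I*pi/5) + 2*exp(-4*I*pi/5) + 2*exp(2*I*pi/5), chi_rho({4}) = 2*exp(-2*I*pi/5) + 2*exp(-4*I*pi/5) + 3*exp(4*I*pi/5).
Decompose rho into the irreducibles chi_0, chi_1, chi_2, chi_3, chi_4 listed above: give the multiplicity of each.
Multiplicities: chi_0: 0, chi_1: 2, chi_2: 2, chi_3: 3, chi_4: 0.

Derivation: Use <chi_rho, chi> = (1/|G|) sum_C |C| * chi_rho(C) * conj(chi(C)) with |G| = 5 for each irreducible chi in the table:
  <chi_rho, chi_0> = (1/5)[1*(7)*conj(1) + 1*(3*exp(-4*I*pi/5) + 2*exp(4*I*pi/5) + 2*exp(2*I*pi/5))*conj(1) + 1*(2*exp(-2*I*pi/5) + 2*exp(4*I*pi/5) + 3*exp(2*I*pi/5))*conj(1) + 1*(3*exp(-2*I*pi/5) + 2*exp(-4*I*pi/5) + 2*exp(2*I*pi/5))*conj(1) + 1*(2*exp(-2*I*pi/5) + 2*exp(-4*I*pi/5) + 3*exp(4*I*pi/5))*conj(1)]
      = (1/5)[(7) + (3*exp(-4*I*pi/5) + 2*exp(4*I*pi/5) + 2*exp(2*I*pi/5)) + (2*exp(-2*I*pi/5) + 2*exp(4*I*pi/5) + 3*exp(2*I*pi/5)) + (3*exp(-2*I*pi/5) + 2*exp(-4*I*pi/5) + 2*exp(2*I*pi/5)) + (2*exp(-2*I*pi/5) + 2*exp(-4*I*pi/5) + 3*exp(4*I*pi/5))] = 0/5 = 0
  <chi_rho, chi_1> = (1/5)[1*(7)*conj(1) + 1*(3*exp(-4*I*pi/5) + 2*exp(4*I*pi/5) + 2*exp(2*I*pi/5))*conj(exp(2*I*pi/5)) + 1*(2*exp(-2*I*pi/5) + 2*exp(4*I*pi/5) + 3*exp(2*I*pi/5))*conj(exp(4*I*pi/5)) + 1*(3*exp(-2*I*pi/5) + 2*exp(-4*I*pi/5) + 2*exp(2*I*pi/5))*conj(exp(-4*I*pi/5)) + 1*(2*exp(-2*I*pi/5) + 2*exp(-4*I*pi/5) + 3*exp(4*I*pi/5))*conj(exp(-2*I*pi/5))]
      = (1/5)[(7) + (2 + 3*exp(4*I*pi/5) + 2*exp(2*I*pi/5)) + (2 + 3*exp(-2*I*pi/5) + 2*exp(4*I*pi/5)) + (2 + 2*exp(-4*I*pi/5) + 3*exp(2*I*pi/5)) + (2 + 2*exp(-2*I*pi/5) + 3*exp(-4*I*pi/5))] = 10/5 = 2
  <chi_rho, chi_2> = (1/5)[1*(7)*conj(1) + 1*(3*exp(-4*I*pi/5) + 2*exp(4*I*pi/5) + 2*exp(2*I*pi/5))*conj(exp(4*I*pi/5)) + 1*(2*exp(-2*I*pi/5) + 2*exp(4*I*pi/5) + 3*exp(2*I*pi/5))*conj(exp(-2*I*pi/5)) + 1*(3*exp(-2*I*pi/5) + 2*exp(-4*I*pi/5) + 2*exp(2*I*pi/5))*conj(exp(2*I*pi/5)) + 1*(2*exp(-2*I*pi/5) + 2*exp(-4*I*pi/5) + 3*exp(4*I*pi/5))*conj(exp(-4*I*pi/5))]
      = (1/5)[(7) + (2 + 2*exp(-2*I*pi/5) + 3*exp(2*I*pi/5)) + (2 + 2*exp(-4*I*pi/5) + 3*exp(4*I*pi/5)) + (2 + 3*exp(-4*I*pi/5) + 2*exp(4*I*pi/5)) + (2 + 3*exp(-2*I*pi/5) + 2*exp(2*I*pi/5))] = 10/5 = 2
  <chi_rho, chi_3> = (1/5)[1*(7)*conj(1) + 1*(3*exp(-4*I*pi/5) + 2*exp(4*I*pi/5) + 2*exp(2*I*pi/5))*conj(exp(-4*I*pi/5)) + 1*(2*exp(-2*I*pi/5) + 2*exp(4*I*pi/5) + 3*exp(2*I*pi/5))*conj(exp(2*I*pi/5)) + 1*(3*exp(-2*I*pi/5) + 2*exp(-4*I*pi/5) + 2*exp(2*I*pi/5))*conj(exp(-2*I*pi/5)) + 1*(2*exp(-2*I*pi/5) + 2*exp(-4*I*pi/5) + 3*exp(4*I*pi/5))*conj(exp(4*I*pi/5))]
      = (1/5)[(7) + (3 + 2*exp(-2*I*pi/5) + 2*exp(-4*I*pi/5)) + (3 + 2*exp(-4*I*pi/5) + 2*exp(2*I*pi/5)) + (3 + 2*exp(-2*I*pi/5) + 2*exp(4*I*pi/5)) + (3 + 2*exp(4*I*pi/5) + 2*exp(2*I*pi/5))] = 15/5 = 3
  <chi_rho, chi_4> = (1/5)[1*(7)*conj(1) + 1*(3*exp(-4*I*pi/5) + 2*exp(4*I*pi/5) + 2*exp(2*I*pi/5))*conj(exp(-2*I*pi/5)) + 1*(2*exp(-2*I*pi/5) + 2*exp(4*I*pi/5) + 3*exp(2*I*pi/5))*conj(exp(-4*I*pi/5)) + 1*(3*exp(-2*I*pi/5) + 2*exp(-4*I*pi/5) + 2*exp(2*I*pi/5))*conj(exp(4*I*pi/5)) + 1*(2*exp(-2*I*pi/5) + 2*exp(-4*I*pi/5) + 3*exp(4*I*pi/5))*conj(exp(2*I*pi/5))]
      = (1/5)[(7) + (3*exp(-2*I*pi/5) + 2*exp(-4*I*pi/5) + 2*exp(4*I*pi/5)) + (2*exp(-2*I*pi/5) + 3*exp(-4*I*pi/5) + 2*exp(2*I*pi/5)) + (2*exp(-2*I*pi/5) + 3*exp(4*I*pi/5) + 2*exp(2*I*pi/5)) + (2*exp(-4*I*pi/5) + 2*exp(4*I*pi/5) + 3*exp(2*I*pi/5))] = 0/5 = 0
(Exp terms are combined using exp(i*s)*conj(exp(i*t)) = exp(i*(s-t)), and sums of them are collapsed using the identity that for every m > 1 the m distinct m-th roots of unity sum to 0, e.g. 1 + exp(2*I*pi/3) + exp(-2*I*pi/3) = 0.)
Dimension check: dim(rho) = sum (mult * dim) = 0*1 + 2*1 + 2*1 + 3*1 + 0*1 = 7 = chi_rho(e) = 7.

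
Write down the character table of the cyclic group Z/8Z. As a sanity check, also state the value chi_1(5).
Character table of Z/8Z (irreps indexed chi_0,...,chi_7 with chi_k(m) = zeta_8^(k*m), zeta_8 = exp(2*pi*i/8)):
  irrep \ class  {0} (size 1)  {1} (size 1)    {2} (size 1)  {3} (size 1)    {4} (size 1)  {5} (size 1)    {6} (size 1)  {7} (size 1)  
  chi_0          1             1               1             1               1             1               1             1             
  chi_1          1             exp(I*pi/4)     I             exp(3*I*pi/4)   -1            exp(-3*I*pi/4)  -I            exp(-I*pi/4)  
  chi_2          1             I               -1            -I              1             I               -1            -I            
  chi_3          1             exp(3*I*pi/4)   -I            exp(I*pi/4)     -1            exp(-I*pi/4)    I             exp(-3*I*pi/4)
  chi_4          1             -1              1             -1              1             -1              1             -1            
  chi_5          1             exp(-3*I*pi/4)  I             exp(-I*pi/4)    -1            exp(I*pi/4)     -I            exp(3*I*pi/4) 
  chi_6          1             -I              -1            I               1             -I              -1            I             
  chi_7          1             exp(-I*pi/4)    -I            exp(-3*I*pi/4)  -1            exp(3*I*pi/4)   I             exp(I*pi/4)   

Spot check: chi_1(5) = zeta_8^(1*5) = zeta_8^5 = exp(-3*I*pi/4).

Details: Z/8Z is abelian, so all 8 irreducible complex representations are 1-dimensional. They are given by chi_k(m) = zeta_8^(k*m) for k = 0,...,7. Row orthogonality: sum_m chi_k(m) conj(chi_l(m)) = 8 * [k = l].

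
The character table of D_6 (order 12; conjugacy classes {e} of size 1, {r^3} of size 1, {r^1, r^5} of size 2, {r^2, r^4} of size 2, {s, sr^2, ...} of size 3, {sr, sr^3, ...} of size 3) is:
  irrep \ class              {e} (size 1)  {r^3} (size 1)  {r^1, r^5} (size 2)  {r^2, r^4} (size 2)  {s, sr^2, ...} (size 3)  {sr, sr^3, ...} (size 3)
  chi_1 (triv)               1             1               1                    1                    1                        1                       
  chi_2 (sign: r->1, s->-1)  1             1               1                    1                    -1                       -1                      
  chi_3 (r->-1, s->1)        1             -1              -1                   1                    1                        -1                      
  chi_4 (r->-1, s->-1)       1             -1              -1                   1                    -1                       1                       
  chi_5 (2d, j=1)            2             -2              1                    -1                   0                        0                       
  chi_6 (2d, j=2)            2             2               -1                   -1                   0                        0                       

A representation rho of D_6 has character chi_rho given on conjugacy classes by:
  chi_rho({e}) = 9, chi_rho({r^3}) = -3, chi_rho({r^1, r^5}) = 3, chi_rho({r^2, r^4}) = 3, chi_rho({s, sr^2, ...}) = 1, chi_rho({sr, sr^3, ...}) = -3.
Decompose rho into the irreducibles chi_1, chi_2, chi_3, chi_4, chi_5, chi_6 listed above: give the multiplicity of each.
Multiplicities: chi_1: 1, chi_2: 2, chi_3: 2, chi_4: 0, chi_5: 2, chi_6: 0.

Use <chi_rho, chi> = (1/|G|) sum_C |C| * chi_rho(C) * conj(chi(C)) with |G| = 12 for each irreducible chi in the table:
  <chi_rho, chi_1> = (1/12)[1*(9)*conj(1) + 1*(-3)*conj(1) + 2*(3)*conj(1) + 2*(3)*conj(1) + 3*(1)*conj(1) + 3*(-3)*conj(1)]
      = (1/12)[(9) + (-3) + (6) + (6) + (3) + (-9)] = 12/12 = 1
  <chi_rho, chi_2> = (1/12)[1*(9)*conj(1) + 1*(-3)*conj(1) + 2*(3)*conj(1) + 2*(3)*conj(1) + 3*(1)*conj(-1) + 3*(-3)*conj(-1)]
      = (1/12)[(9) + (-3) + (6) + (6) + (-3) + (9)] = 24/12 = 2
  <chi_rho, chi_3> = (1/12)[1*(9)*conj(1) + 1*(-3)*conj(-1) + 2*(3)*conj(-1) + 2*(3)*conj(1) + 3*(1)*conj(1) + 3*(-3)*conj(-1)]
      = (1/12)[(9) + (3) + (-6) + (6) + (3) + (9)] = 24/12 = 2
  <chi_rho, chi_4> = (1/12)[1*(9)*conj(1) + 1*(-3)*conj(-1) + 2*(3)*conj(-1) + 2*(3)*conj(1) + 3*(1)*conj(-1) + 3*(-3)*conj(1)]
      = (1/12)[(9) + (3) + (-6) + (6) + (-3) + (-9)] = 0/12 = 0
  <chi_rho, chi_5> = (1/12)[1*(9)*conj(2) + 1*(-3)*conj(-2) + 2*(3)*conj(1) + 2*(3)*conj(-1) + 3*(1)*conj(0) + 3*(-3)*conj(0)]
      = (1/12)[(18) + (6) + (6) + (-6) + (0) + (0)] = 24/12 = 2
  <chi_rho, chi_6> = (1/12)[1*(9)*conj(2) + 1*(-3)*conj(2) + 2*(3)*conj(-1) + 2*(3)*conj(-1) + 3*(1)*conj(0) + 3*(-3)*conj(0)]
      = (1/12)[(18) + (-6) + (-6) + (-6) + (0) + (0)] = 0/12 = 0
Dimension check: dim(rho) = sum (mult * dim) = 1*1 + 2*1 + 2*1 + 0*1 + 2*2 + 0*2 = 9 = chi_rho(e) = 9.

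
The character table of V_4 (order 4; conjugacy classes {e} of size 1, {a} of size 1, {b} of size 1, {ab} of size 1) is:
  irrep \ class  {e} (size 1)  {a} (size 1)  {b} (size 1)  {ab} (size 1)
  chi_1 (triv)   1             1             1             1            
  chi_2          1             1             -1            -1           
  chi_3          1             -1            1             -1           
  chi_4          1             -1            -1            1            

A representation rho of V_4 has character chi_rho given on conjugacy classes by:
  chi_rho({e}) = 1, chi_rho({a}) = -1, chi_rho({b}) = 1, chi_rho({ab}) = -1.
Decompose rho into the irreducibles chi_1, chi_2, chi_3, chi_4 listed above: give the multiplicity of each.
Multiplicities: chi_1: 0, chi_2: 0, chi_3: 1, chi_4: 0.

Working: Use <chi_rho, chi> = (1/|G|) sum_C |C| * chi_rho(C) * conj(chi(C)) with |G| = 4 for each irreducible chi in the table:
  <chi_rho, chi_1> = (1/4)[1*(1)*conj(1) + 1*(-1)*conj(1) + 1*(1)*conj(1) + 1*(-1)*conj(1)]
      = (1/4)[(1) + (-1) + (1) + (-1)] = 0/4 = 0
  <chi_rho, chi_2> = (1/4)[1*(1)*conj(1) + 1*(-1)*conj(1) + 1*(1)*conj(-1) + 1*(-1)*conj(-1)]
      = (1/4)[(1) + (-1) + (-1) + (1)] = 0/4 = 0
  <chi_rho, chi_3> = (1/4)[1*(1)*conj(1) + 1*(-1)*conj(-1) + 1*(1)*conj(1) + 1*(-1)*conj(-1)]
      = (1/4)[(1) + (1) + (1) + (1)] = 4/4 = 1
  <chi_rho, chi_4> = (1/4)[1*(1)*conj(1) + 1*(-1)*conj(-1) + 1*(1)*conj(-1) + 1*(-1)*conj(1)]
      = (1/4)[(1) + (1) + (-1) + (-1)] = 0/4 = 0
Dimension check: dim(rho) = sum (mult * dim) = 0*1 + 0*1 + 1*1 + 0*1 = 1 = chi_rho(e) = 1.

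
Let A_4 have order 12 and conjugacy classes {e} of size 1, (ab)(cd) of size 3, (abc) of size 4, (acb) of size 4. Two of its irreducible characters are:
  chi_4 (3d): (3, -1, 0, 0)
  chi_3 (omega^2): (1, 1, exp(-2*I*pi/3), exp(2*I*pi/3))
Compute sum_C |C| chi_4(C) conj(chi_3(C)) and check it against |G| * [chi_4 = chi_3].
Sum = 0; so <chi_4, chi_3> = 0 (distinct irreducibles are orthogonal).

Derivation: Compute term by term over conjugacy classes (|C| * chi_4(C) * conj(chi_3(C))):
  1*(3)*conj(1) + 3*(-1)*conj(1) + 4*(0)*conj(exp(-2*I*pi/3)) + 4*(0)*conj(exp(2*I*pi/3))
  = (3) + (-3) + (0) + (0)
  = 0.
(Exp terms are combined using exp(i*s)*conj(exp(i*t)) = exp(i*(s-t)), and sums of them are collapsed using the identity that for every m > 1 the m distinct m-th roots of unity sum to 0, e.g. 1 + exp(2*I*pi/3) + exp(-2*I*pi/3) = 0.)
Dividing by |G| = 12 gives 0/12 = 0, matching the row-orthogonality relation <chi_4, chi_3> = [chi_4 = chi_3].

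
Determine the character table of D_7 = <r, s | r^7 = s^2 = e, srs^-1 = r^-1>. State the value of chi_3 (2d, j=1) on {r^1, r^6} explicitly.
Conjugacy classes: {e} of size 1, {r^1, r^6} of size 2, {r^2, r^5} of size 2, {r^3, r^4} of size 2, {s, sr, ..., sr^6} of size 7.
Character table:
  irrep \ class              {e} (size 1)  {r^1, r^6} (size 2)  {r^2, r^5} (size 2)  {r^3, r^4} (size 2)  {s, sr, ..., sr^6} (size 7)
  chi_1 (triv)               1             1                    1                    1                    1                          
  chi_2 (sign: r->1, s->-1)  1             1                    1                    1                    -1                         
  chi_3 (2d, j=1)            2             2*cos(2*pi/7)        -2*cos(3*pi/7)       -2*cos(pi/7)         0                          
  chi_4 (2d, j=2)            2             -2*cos(3*pi/7)       -2*cos(pi/7)         2*cos(2*pi/7)        0                          
  chi_5 (2d, j=3)            2             -2*cos(pi/7)         2*cos(2*pi/7)        -2*cos(3*pi/7)       0                          

Spot check: chi_3 (2d, j=1) on {r^1, r^6} = 2*cos(2*pi/7).

Reasoning: D_7 has order 2*7 = 14 with 5 conjugacy classes, hence 5 irreducibles. Sum of squared dims 1 + 1 + 4 + 4 + 4 = 14 = |G|. Linear characters come from the abelianisation; the 2-dimensional irreps have character r^k -> 2*cos(2*pi*j*k/7), reflections -> 0.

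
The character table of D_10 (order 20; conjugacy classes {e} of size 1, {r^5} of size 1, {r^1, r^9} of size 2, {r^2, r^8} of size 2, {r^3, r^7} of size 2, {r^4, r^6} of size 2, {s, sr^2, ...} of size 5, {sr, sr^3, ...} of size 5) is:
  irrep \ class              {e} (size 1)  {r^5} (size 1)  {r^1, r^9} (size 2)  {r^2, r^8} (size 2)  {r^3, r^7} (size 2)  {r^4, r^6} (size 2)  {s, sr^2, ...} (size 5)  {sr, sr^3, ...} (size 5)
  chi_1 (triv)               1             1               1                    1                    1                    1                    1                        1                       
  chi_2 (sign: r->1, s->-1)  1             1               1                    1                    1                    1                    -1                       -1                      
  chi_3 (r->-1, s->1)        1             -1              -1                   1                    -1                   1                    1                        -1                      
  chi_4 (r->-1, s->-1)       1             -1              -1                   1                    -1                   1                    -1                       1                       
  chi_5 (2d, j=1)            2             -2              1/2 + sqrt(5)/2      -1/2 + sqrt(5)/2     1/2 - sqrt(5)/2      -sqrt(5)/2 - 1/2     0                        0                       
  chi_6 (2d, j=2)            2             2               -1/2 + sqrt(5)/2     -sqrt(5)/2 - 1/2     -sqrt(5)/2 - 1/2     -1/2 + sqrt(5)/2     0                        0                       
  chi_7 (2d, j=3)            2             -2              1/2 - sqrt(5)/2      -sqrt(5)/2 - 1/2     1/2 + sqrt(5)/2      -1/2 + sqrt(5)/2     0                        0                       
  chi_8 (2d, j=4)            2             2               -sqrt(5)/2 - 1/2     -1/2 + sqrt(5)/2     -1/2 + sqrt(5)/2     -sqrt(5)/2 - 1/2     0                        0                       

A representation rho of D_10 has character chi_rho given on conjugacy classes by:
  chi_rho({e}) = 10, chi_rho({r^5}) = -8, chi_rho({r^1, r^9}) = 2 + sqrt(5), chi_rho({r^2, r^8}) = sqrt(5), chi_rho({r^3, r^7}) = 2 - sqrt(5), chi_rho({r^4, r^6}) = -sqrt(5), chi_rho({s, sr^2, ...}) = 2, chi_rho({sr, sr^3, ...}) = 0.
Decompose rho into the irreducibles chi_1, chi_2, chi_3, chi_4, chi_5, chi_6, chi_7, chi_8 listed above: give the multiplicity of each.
Multiplicities: chi_1: 1, chi_2: 0, chi_3: 1, chi_4: 0, chi_5: 3, chi_6: 0, chi_7: 1, chi_8: 0.

Reasoning: Use <chi_rho, chi> = (1/|G|) sum_C |C| * chi_rho(C) * conj(chi(C)) with |G| = 20 for each irreducible chi in the table:
  <chi_rho, chi_1> = (1/20)[1*(10)*conj(1) + 1*(-8)*conj(1) + 2*(2 + sqrt(5))*conj(1) + 2*(sqrt(5))*conj(1) + 2*(2 - sqrt(5))*conj(1) + 2*(-sqrt(5))*conj(1) + 5*(2)*conj(1) + 5*(0)*conj(1)]
      = (1/20)[(10) + (-8) + (4 + 2*sqrt(5)) + (2*sqrt(5)) + (4 - 2*sqrt(5)) + (-2*sqrt(5)) + (10) + (0)] = 20/20 = 1
  <chi_rho, chi_2> = (1/20)[1*(10)*conj(1) + 1*(-8)*conj(1) + 2*(2 + sqrt(5))*conj(1) + 2*(sqrt(5))*conj(1) + 2*(2 - sqrt(5))*conj(1) + 2*(-sqrt(5))*conj(1) + 5*(2)*conj(-1) + 5*(0)*conj(-1)]
      = (1/20)[(10) + (-8) + (4 + 2*sqrt(5)) + (2*sqrt(5)) + (4 - 2*sqrt(5)) + (-2*sqrt(5)) + (-10) + (0)] = 0/20 = 0
  <chi_rho, chi_3> = (1/20)[1*(10)*conj(1) + 1*(-8)*conj(-1) + 2*(2 + sqrt(5))*conj(-1) + 2*(sqrt(5))*conj(1) + 2*(2 - sqrt(5))*conj(-1) + 2*(-sqrt(5))*conj(1) + 5*(2)*conj(1) + 5*(0)*conj(-1)]
      = (1/20)[(10) + (8) + (-2*sqrt(5) - 4) + (2*sqrt(5)) + (-4 + 2*sqrt(5)) + (-2*sqrt(5)) + (10) + (0)] = 20/20 = 1
  <chi_rho, chi_4> = (1/20)[1*(10)*conj(1) + 1*(-8)*conj(-1) + 2*(2 + sqrt(5))*conj(-1) + 2*(sqrt(5))*conj(1) + 2*(2 - sqrt(5))*conj(-1) + 2*(-sqrt(5))*conj(1) + 5*(2)*conj(-1) + 5*(0)*conj(1)]
      = (1/20)[(10) + (8) + (-2*sqrt(5) - 4) + (2*sqrt(5)) + (-4 + 2*sqrt(5)) + (-2*sqrt(5)) + (-10) + (0)] = 0/20 = 0
  <chi_rho, chi_5> = (1/20)[1*(10)*conj(2) + 1*(-8)*conj(-2) + 2*(2 + sqrt(5))*conj(1/2 + sqrt(5)/2) + 2*(sqrt(5))*conj(-1/2 + sqrt(5)/2) + 2*(2 - sqrt(5))*conj(1/2 - sqrt(5)/2) + 2*(-sqrt(5))*conj(-sqrt(5)/2 - 1/2) + 5*(2)*conj(0) + 5*(0)*conj(0)]
      = (1/20)[(20) + (16) + (3*sqrt(5) + 7) + (5 - sqrt(5)) + (7 - 3*sqrt(5)) + (sqrt(5) + 5) + (0) + (0)] = 60/20 = 3
  <chi_rho, chi_6> = (1/20)[1*(10)*conj(2) + 1*(-8)*conj(2) + 2*(2 + sqrt(5))*conj(-1/2 + sqrt(5)/2) + 2*(sqrt(5))*conj(-sqrt(5)/2 - 1/2) + 2*(2 - sqrt(5))*conj(-sqrt(5)/2 - 1/2) + 2*(-sqrt(5))*conj(-1/2 + sqrt(5)/2) + 5*(2)*conj(0) + 5*(0)*conj(0)]
      = (1/20)[(20) + (-16) + (sqrt(5) + 3) + (-5 - sqrt(5)) + (3 - sqrt(5)) + (-5 + sqrt(5)) + (0) + (0)] = 0/20 = 0
  <chi_rho, chi_7> = (1/20)[1*(10)*conj(2) + 1*(-8)*conj(-2) + 2*(2 + sqrt(5))*conj(1/2 - sqrt(5)/2) + 2*(sqrt(5))*conj(-sqrt(5)/2 - 1/2) + 2*(2 - sqrt(5))*conj(1/2 + sqrt(5)/2) + 2*(-sqrt(5))*conj(-1/2 + sqrt(5)/2) + 5*(2)*conj(0) + 5*(0)*conj(0)]
      = (1/20)[(20) + (16) + (-3 - sqrt(5)) + (-5 - sqrt(5)) + (-3 + sqrt(5)) + (-5 + sqrt(5)) + (0) + (0)] = 20/20 = 1
  <chi_rho, chi_8> = (1/20)[1*(10)*conj(2) + 1*(-8)*conj(2) + 2*(2 + sqrt(5))*conj(-sqrt(5)/2 - 1/2) + 2*(sqrt(5))*conj(-1/2 + sqrt(5)/2) + 2*(2 - sqrt(5))*conj(-1/2 + sqrt(5)/2) + 2*(-sqrt(5))*conj(-sqrt(5)/2 - 1/2) + 5*(2)*conj(0) + 5*(0)*conj(0)]
      = (1/20)[(20) + (-16) + (-7 - 3*sqrt(5)) + (5 - sqrt(5)) + (-7 + 3*sqrt(5)) + (sqrt(5) + 5) + (0) + (0)] = 0/20 = 0
Dimension check: dim(rho) = sum (mult * dim) = 1*1 + 0*1 + 1*1 + 0*1 + 3*2 + 0*2 + 1*2 + 0*2 = 10 = chi_rho(e) = 10.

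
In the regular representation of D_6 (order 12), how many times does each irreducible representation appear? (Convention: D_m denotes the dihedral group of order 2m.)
Each irreducible V_i of dimension d_i appears with multiplicity d_i, i.e. rho_reg = (direct sum over all irreducibles V_i) d_i V_i. The irreducible dimensions for D_6 are 1, 1, 1, 1, 2, 2: 4 irreducibles of dimension 1, each with multiplicity 1; 2 irreducibles of dimension 2, each with multiplicity 2. Total dimension 4*1*1 + 2*2*2 = 12 = |G|.

Justification: General theorem: in the regular representation of a finite group G, each irreducible appears with multiplicity equal to its dimension. Check: dim(rho_reg) = sum d_i^2 = 1 + 1 + 1 + 1 + 4 + 4 = 12 = |G|.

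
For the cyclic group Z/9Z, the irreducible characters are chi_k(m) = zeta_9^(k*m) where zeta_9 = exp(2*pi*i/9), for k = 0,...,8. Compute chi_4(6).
chi_4(6) = zeta_9^24 = exp(-2*I*pi/3)

Details: chi_4(6) = zeta_9^(4*6) = zeta_9^24. Since zeta_9^9 = 1, this equals zeta_9^6 = exp(2*pi*i*6/9) = exp(-2*I*pi/3).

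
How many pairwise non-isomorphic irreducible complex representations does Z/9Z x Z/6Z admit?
54

Details: The number of irreducible complex representations of a finite group equals its number of conjugacy classes. Z/9Z x Z/6Z is abelian of order 54, so every element is its own conjugacy class: 54 classes, so Z/9Z x Z/6Z (order 54) has exactly 54 irreducible complex representations.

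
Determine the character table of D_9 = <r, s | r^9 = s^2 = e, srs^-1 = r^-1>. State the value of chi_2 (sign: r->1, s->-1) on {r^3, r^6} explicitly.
Conjugacy classes: {e} of size 1, {r^1, r^8} of size 2, {r^2, r^7} of size 2, {r^3, r^6} of size 2, {r^4, r^5} of size 2, {s, sr, ..., sr^8} of size 9.
Character table:
  irrep \ class              {e} (size 1)  {r^1, r^8} (size 2)  {r^2, r^7} (size 2)  {r^3, r^6} (size 2)  {r^4, r^5} (size 2)  {s, sr, ..., sr^8} (size 9)
  chi_1 (triv)               1             1                    1                    1                    1                    1                          
  chi_2 (sign: r->1, s->-1)  1             1                    1                    1                    1                    -1                         
  chi_3 (2d, j=1)            2             2*cos(2*pi/9)        2*cos(4*pi/9)        -1                   -2*cos(pi/9)         0                          
  chi_4 (2d, j=2)            2             2*cos(4*pi/9)        -2*cos(pi/9)         -1                   2*cos(2*pi/9)        0                          
  chi_5 (2d, j=3)            2             -1                   -1                   2                    -1                   0                          
  chi_6 (2d, j=4)            2             -2*cos(pi/9)         2*cos(2*pi/9)        -1                   2*cos(4*pi/9)        0                          

Spot check: chi_2 (sign: r->1, s->-1) on {r^3, r^6} = 1.

Justification: D_9 has order 2*9 = 18 with 6 conjugacy classes, hence 6 irreducibles. Sum of squared dims 1 + 1 + 4 + 4 + 4 + 4 = 18 = |G|. Linear characters come from the abelianisation; the 2-dimensional irreps have character r^k -> 2*cos(2*pi*j*k/9), reflections -> 0.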